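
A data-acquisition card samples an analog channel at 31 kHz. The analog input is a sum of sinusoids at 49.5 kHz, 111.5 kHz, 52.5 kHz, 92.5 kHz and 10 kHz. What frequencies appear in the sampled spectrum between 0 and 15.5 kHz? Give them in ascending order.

0.5 kHz, 9.5 kHz, 10 kHz, 12.5 kHz

fs/2 = 15.5 kHz.
49.5 kHz mod fs = 18.5 kHz.
18.5 kHz > fs/2 = 15.5 kHz, folds to fs − 18.5 kHz = 12.5 kHz.
111.5 kHz mod fs = 18.5 kHz.
18.5 kHz > fs/2 = 15.5 kHz, folds to fs − 18.5 kHz = 12.5 kHz.
52.5 kHz mod fs = 21.5 kHz.
21.5 kHz > fs/2 = 15.5 kHz, folds to fs − 21.5 kHz = 9.5 kHz.
92.5 kHz mod fs = 30.5 kHz.
30.5 kHz > fs/2 = 15.5 kHz, folds to fs − 30.5 kHz = 0.5 kHz.
10 kHz ≤ fs/2 = 15.5 kHz, passes unchanged.
Distinct values: {0.5 kHz, 9.5 kHz, 10 kHz, 12.5 kHz}.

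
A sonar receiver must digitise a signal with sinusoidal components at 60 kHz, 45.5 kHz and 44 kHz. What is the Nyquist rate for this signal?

120 kHz

Highest-frequency component: 60 kHz.
Nyquist rate = 2 × 60 kHz = 120 kHz.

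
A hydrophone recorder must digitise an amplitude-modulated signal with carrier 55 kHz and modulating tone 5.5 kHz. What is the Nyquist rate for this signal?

AM sidebands sit at fc ± fm = 49.5 kHz and 60.5 kHz.
Highest-frequency component: 60.5 kHz.
Nyquist rate = 2 × 60.5 kHz = 121 kHz.

121 kHz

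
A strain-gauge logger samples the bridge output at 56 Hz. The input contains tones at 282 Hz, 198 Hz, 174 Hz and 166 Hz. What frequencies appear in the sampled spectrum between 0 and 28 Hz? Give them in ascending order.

2 Hz, 6 Hz, 26 Hz

fs/2 = 28 Hz.
282 Hz mod fs = 2 Hz.
2 Hz ≤ fs/2 = 28 Hz, appears at 2 Hz.
198 Hz mod fs = 30 Hz.
30 Hz > fs/2 = 28 Hz, folds to fs − 30 Hz = 26 Hz.
174 Hz mod fs = 6 Hz.
6 Hz ≤ fs/2 = 28 Hz, appears at 6 Hz.
166 Hz mod fs = 54 Hz.
54 Hz > fs/2 = 28 Hz, folds to fs − 54 Hz = 2 Hz.
Distinct values: {2 Hz, 6 Hz, 26 Hz}.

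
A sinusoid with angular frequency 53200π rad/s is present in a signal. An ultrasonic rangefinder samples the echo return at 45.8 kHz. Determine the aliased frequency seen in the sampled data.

19.2 kHz

ω = 53200π rad/s → f = ω/(2π) = 26600 Hz = 26.6 kHz.
26.6 kHz > fs/2 = 22.9 kHz, folds to fs − 26.6 kHz = 19.2 kHz.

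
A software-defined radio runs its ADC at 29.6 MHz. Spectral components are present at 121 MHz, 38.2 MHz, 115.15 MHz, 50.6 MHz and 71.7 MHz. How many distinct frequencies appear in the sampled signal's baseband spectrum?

4

fs/2 = 14.8 MHz.
121 MHz mod fs = 2.6 MHz.
2.6 MHz ≤ fs/2 = 14.8 MHz, appears at 2.6 MHz.
38.2 MHz mod fs = 8.6 MHz.
8.6 MHz ≤ fs/2 = 14.8 MHz, appears at 8.6 MHz.
115.15 MHz mod fs = 26.35 MHz.
26.35 MHz > fs/2 = 14.8 MHz, folds to fs − 26.35 MHz = 3.25 MHz.
50.6 MHz mod fs = 21 MHz.
21 MHz > fs/2 = 14.8 MHz, folds to fs − 21 MHz = 8.6 MHz.
71.7 MHz mod fs = 12.5 MHz.
12.5 MHz ≤ fs/2 = 14.8 MHz, appears at 12.5 MHz.
Distinct values: {2.6 MHz, 3.25 MHz, 8.6 MHz, 12.5 MHz} → 4.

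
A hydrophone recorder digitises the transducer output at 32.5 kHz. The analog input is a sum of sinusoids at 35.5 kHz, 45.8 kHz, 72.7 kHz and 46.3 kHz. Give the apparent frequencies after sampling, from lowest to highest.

fs/2 = 16.25 kHz.
35.5 kHz mod fs = 3 kHz.
3 kHz ≤ fs/2 = 16.25 kHz, appears at 3 kHz.
45.8 kHz mod fs = 13.3 kHz.
13.3 kHz ≤ fs/2 = 16.25 kHz, appears at 13.3 kHz.
72.7 kHz mod fs = 7.7 kHz.
7.7 kHz ≤ fs/2 = 16.25 kHz, appears at 7.7 kHz.
46.3 kHz mod fs = 13.8 kHz.
13.8 kHz ≤ fs/2 = 16.25 kHz, appears at 13.8 kHz.
Distinct values: {3 kHz, 7.7 kHz, 13.3 kHz, 13.8 kHz}.

3 kHz, 7.7 kHz, 13.3 kHz, 13.8 kHz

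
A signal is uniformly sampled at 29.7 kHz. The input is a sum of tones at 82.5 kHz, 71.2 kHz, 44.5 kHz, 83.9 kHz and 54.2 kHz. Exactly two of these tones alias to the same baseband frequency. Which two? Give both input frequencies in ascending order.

fs/2 = 14.85 kHz.
82.5 kHz mod fs = 23.1 kHz.
23.1 kHz > fs/2 = 14.85 kHz, folds to fs − 23.1 kHz = 6.6 kHz.
71.2 kHz mod fs = 11.8 kHz.
11.8 kHz ≤ fs/2 = 14.85 kHz, appears at 11.8 kHz.
44.5 kHz mod fs = 14.8 kHz.
14.8 kHz ≤ fs/2 = 14.85 kHz, appears at 14.8 kHz.
83.9 kHz mod fs = 24.5 kHz.
24.5 kHz > fs/2 = 14.85 kHz, folds to fs − 24.5 kHz = 5.2 kHz.
54.2 kHz mod fs = 24.5 kHz.
24.5 kHz > fs/2 = 14.85 kHz, folds to fs − 24.5 kHz = 5.2 kHz.
54.2 kHz and 83.9 kHz both map to 5.2 kHz.

54.2 kHz, 83.9 kHz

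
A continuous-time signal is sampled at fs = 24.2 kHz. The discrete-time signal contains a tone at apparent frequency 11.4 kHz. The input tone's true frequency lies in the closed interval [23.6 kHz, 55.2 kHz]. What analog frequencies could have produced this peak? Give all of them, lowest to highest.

35.6 kHz, 37 kHz

Frequencies that alias to 11.4 kHz are k·fs ± 11.4 kHz for integer k ≥ 0.
k=0: 11.4 kHz.
k=1: 12.8 kHz, 35.6 kHz.
k=2: 37 kHz, 59.8 kHz.
k=3: 61.2 kHz, 84 kHz.
Within [23.6 kHz, 55.2 kHz]: 35.6 kHz, 37 kHz.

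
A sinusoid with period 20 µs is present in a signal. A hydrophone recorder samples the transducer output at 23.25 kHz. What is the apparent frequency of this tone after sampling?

T = 20 µs → f = 1/T = 50 kHz.
50 kHz mod fs = 3.5 kHz.
3.5 kHz ≤ fs/2 = 11.625 kHz, appears at 3.5 kHz.

3.5 kHz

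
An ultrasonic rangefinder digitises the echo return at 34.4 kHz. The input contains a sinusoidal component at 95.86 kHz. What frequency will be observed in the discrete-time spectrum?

95.86 kHz mod fs = 27.06 kHz.
27.06 kHz > fs/2 = 17.2 kHz, folds to fs − 27.06 kHz = 7.34 kHz.

7.34 kHz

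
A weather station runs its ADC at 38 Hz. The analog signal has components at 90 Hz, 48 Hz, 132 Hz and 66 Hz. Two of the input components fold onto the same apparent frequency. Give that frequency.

10 Hz

fs/2 = 19 Hz.
90 Hz mod fs = 14 Hz.
14 Hz ≤ fs/2 = 19 Hz, appears at 14 Hz.
48 Hz mod fs = 10 Hz.
10 Hz ≤ fs/2 = 19 Hz, appears at 10 Hz.
132 Hz mod fs = 18 Hz.
18 Hz ≤ fs/2 = 19 Hz, appears at 18 Hz.
66 Hz mod fs = 28 Hz.
28 Hz > fs/2 = 19 Hz, folds to fs − 28 Hz = 10 Hz.
48 Hz and 66 Hz both map to 10 Hz.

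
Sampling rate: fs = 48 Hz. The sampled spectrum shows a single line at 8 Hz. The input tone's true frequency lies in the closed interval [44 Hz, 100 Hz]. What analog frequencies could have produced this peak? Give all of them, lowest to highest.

56 Hz, 88 Hz

Frequencies that alias to 8 Hz are k·fs ± 8 Hz for integer k ≥ 0.
k=0: 8 Hz.
k=1: 40 Hz, 56 Hz.
k=2: 88 Hz, 104 Hz.
k=3: 136 Hz, 152 Hz.
Within [44 Hz, 100 Hz]: 56 Hz, 88 Hz.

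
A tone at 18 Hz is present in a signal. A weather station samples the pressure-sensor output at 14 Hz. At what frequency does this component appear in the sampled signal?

18 Hz mod fs = 4 Hz.
4 Hz ≤ fs/2 = 7 Hz, appears at 4 Hz.

4 Hz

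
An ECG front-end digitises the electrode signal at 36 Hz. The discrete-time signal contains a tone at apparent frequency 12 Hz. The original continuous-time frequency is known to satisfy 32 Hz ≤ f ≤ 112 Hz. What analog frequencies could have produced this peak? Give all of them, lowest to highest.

Frequencies that alias to 12 Hz are k·fs ± 12 Hz for integer k ≥ 0.
k=0: 12 Hz.
k=1: 24 Hz, 48 Hz.
k=2: 60 Hz, 84 Hz.
k=3: 96 Hz, 120 Hz.
k=4: 132 Hz, 156 Hz.
Within [32 Hz, 112 Hz]: 48 Hz, 60 Hz, 84 Hz, 96 Hz.

48 Hz, 60 Hz, 84 Hz, 96 Hz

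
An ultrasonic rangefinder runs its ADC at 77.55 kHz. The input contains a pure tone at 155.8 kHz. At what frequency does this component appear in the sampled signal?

155.8 kHz mod fs = 0.7 kHz.
0.7 kHz ≤ fs/2 = 38.775 kHz, appears at 0.7 kHz.

0.7 kHz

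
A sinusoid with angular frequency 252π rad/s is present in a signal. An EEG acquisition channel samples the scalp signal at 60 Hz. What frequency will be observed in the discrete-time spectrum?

ω = 252π rad/s → f = ω/(2π) = 126 Hz.
126 Hz mod fs = 6 Hz.
6 Hz ≤ fs/2 = 30 Hz, appears at 6 Hz.

6 Hz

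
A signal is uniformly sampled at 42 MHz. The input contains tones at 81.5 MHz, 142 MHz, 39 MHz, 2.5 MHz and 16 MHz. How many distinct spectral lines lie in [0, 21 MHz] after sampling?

3

fs/2 = 21 MHz.
81.5 MHz mod fs = 39.5 MHz.
39.5 MHz > fs/2 = 21 MHz, folds to fs − 39.5 MHz = 2.5 MHz.
142 MHz mod fs = 16 MHz.
16 MHz ≤ fs/2 = 21 MHz, appears at 16 MHz.
39 MHz > fs/2 = 21 MHz, folds to fs − 39 MHz = 3 MHz.
2.5 MHz ≤ fs/2 = 21 MHz, passes unchanged.
16 MHz ≤ fs/2 = 21 MHz, passes unchanged.
Distinct values: {2.5 MHz, 3 MHz, 16 MHz} → 3.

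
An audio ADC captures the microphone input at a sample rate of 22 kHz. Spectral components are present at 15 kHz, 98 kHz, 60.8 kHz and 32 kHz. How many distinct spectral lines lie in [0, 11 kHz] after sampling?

fs/2 = 11 kHz.
15 kHz > fs/2 = 11 kHz, folds to fs − 15 kHz = 7 kHz.
98 kHz mod fs = 10 kHz.
10 kHz ≤ fs/2 = 11 kHz, appears at 10 kHz.
60.8 kHz mod fs = 16.8 kHz.
16.8 kHz > fs/2 = 11 kHz, folds to fs − 16.8 kHz = 5.2 kHz.
32 kHz mod fs = 10 kHz.
10 kHz ≤ fs/2 = 11 kHz, appears at 10 kHz.
Distinct values: {5.2 kHz, 7 kHz, 10 kHz} → 3.

3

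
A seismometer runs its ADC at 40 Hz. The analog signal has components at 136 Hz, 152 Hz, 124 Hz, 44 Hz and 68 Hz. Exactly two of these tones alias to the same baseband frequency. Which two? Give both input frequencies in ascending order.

fs/2 = 20 Hz.
136 Hz mod fs = 16 Hz.
16 Hz ≤ fs/2 = 20 Hz, appears at 16 Hz.
152 Hz mod fs = 32 Hz.
32 Hz > fs/2 = 20 Hz, folds to fs − 32 Hz = 8 Hz.
124 Hz mod fs = 4 Hz.
4 Hz ≤ fs/2 = 20 Hz, appears at 4 Hz.
44 Hz mod fs = 4 Hz.
4 Hz ≤ fs/2 = 20 Hz, appears at 4 Hz.
68 Hz mod fs = 28 Hz.
28 Hz > fs/2 = 20 Hz, folds to fs − 28 Hz = 12 Hz.
44 Hz and 124 Hz both map to 4 Hz.

44 Hz, 124 Hz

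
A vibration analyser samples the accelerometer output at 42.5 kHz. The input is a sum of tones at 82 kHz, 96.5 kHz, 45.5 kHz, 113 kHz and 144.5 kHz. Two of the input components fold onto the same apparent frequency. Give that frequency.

3 kHz

fs/2 = 21.25 kHz.
82 kHz mod fs = 39.5 kHz.
39.5 kHz > fs/2 = 21.25 kHz, folds to fs − 39.5 kHz = 3 kHz.
96.5 kHz mod fs = 11.5 kHz.
11.5 kHz ≤ fs/2 = 21.25 kHz, appears at 11.5 kHz.
45.5 kHz mod fs = 3 kHz.
3 kHz ≤ fs/2 = 21.25 kHz, appears at 3 kHz.
113 kHz mod fs = 28 kHz.
28 kHz > fs/2 = 21.25 kHz, folds to fs − 28 kHz = 14.5 kHz.
144.5 kHz mod fs = 17 kHz.
17 kHz ≤ fs/2 = 21.25 kHz, appears at 17 kHz.
45.5 kHz and 82 kHz both map to 3 kHz.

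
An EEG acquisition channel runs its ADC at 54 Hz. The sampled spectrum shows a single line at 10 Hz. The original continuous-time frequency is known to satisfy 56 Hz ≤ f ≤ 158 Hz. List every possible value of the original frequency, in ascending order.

Frequencies that alias to 10 Hz are k·fs ± 10 Hz for integer k ≥ 0.
k=0: 10 Hz.
k=1: 44 Hz, 64 Hz.
k=2: 98 Hz, 118 Hz.
k=3: 152 Hz, 172 Hz.
k=4: 206 Hz, 226 Hz.
Within [56 Hz, 158 Hz]: 64 Hz, 98 Hz, 118 Hz, 152 Hz.

64 Hz, 98 Hz, 118 Hz, 152 Hz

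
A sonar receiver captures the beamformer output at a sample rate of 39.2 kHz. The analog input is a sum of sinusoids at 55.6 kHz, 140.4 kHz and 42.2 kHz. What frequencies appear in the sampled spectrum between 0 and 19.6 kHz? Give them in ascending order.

3 kHz, 16.4 kHz

fs/2 = 19.6 kHz.
55.6 kHz mod fs = 16.4 kHz.
16.4 kHz ≤ fs/2 = 19.6 kHz, appears at 16.4 kHz.
140.4 kHz mod fs = 22.8 kHz.
22.8 kHz > fs/2 = 19.6 kHz, folds to fs − 22.8 kHz = 16.4 kHz.
42.2 kHz mod fs = 3 kHz.
3 kHz ≤ fs/2 = 19.6 kHz, appears at 3 kHz.
Distinct values: {3 kHz, 16.4 kHz}.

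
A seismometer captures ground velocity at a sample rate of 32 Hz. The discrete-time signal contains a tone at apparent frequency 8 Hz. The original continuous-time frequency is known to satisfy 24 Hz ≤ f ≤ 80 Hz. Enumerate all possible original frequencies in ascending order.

24 Hz, 40 Hz, 56 Hz, 72 Hz

Frequencies that alias to 8 Hz are k·fs ± 8 Hz for integer k ≥ 0.
k=0: 8 Hz.
k=1: 24 Hz, 40 Hz.
k=2: 56 Hz, 72 Hz.
k=3: 88 Hz, 104 Hz.
Within [24 Hz, 80 Hz]: 24 Hz, 40 Hz, 56 Hz, 72 Hz.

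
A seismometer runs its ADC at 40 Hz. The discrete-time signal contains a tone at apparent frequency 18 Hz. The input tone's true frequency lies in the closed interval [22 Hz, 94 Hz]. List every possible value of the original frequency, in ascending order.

22 Hz, 58 Hz, 62 Hz

Frequencies that alias to 18 Hz are k·fs ± 18 Hz for integer k ≥ 0.
k=0: 18 Hz.
k=1: 22 Hz, 58 Hz.
k=2: 62 Hz, 98 Hz.
k=3: 102 Hz, 138 Hz.
Within [22 Hz, 94 Hz]: 22 Hz, 58 Hz, 62 Hz.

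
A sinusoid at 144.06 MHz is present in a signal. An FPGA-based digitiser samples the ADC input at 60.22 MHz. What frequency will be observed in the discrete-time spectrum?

144.06 MHz mod fs = 23.62 MHz.
23.62 MHz ≤ fs/2 = 30.11 MHz, appears at 23.62 MHz.

23.62 MHz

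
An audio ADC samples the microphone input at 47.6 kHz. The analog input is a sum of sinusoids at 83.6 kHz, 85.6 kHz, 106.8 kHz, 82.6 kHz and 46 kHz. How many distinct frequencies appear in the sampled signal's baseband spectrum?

fs/2 = 23.8 kHz.
83.6 kHz mod fs = 36 kHz.
36 kHz > fs/2 = 23.8 kHz, folds to fs − 36 kHz = 11.6 kHz.
85.6 kHz mod fs = 38 kHz.
38 kHz > fs/2 = 23.8 kHz, folds to fs − 38 kHz = 9.6 kHz.
106.8 kHz mod fs = 11.6 kHz.
11.6 kHz ≤ fs/2 = 23.8 kHz, appears at 11.6 kHz.
82.6 kHz mod fs = 35 kHz.
35 kHz > fs/2 = 23.8 kHz, folds to fs − 35 kHz = 12.6 kHz.
46 kHz > fs/2 = 23.8 kHz, folds to fs − 46 kHz = 1.6 kHz.
Distinct values: {1.6 kHz, 9.6 kHz, 11.6 kHz, 12.6 kHz} → 4.

4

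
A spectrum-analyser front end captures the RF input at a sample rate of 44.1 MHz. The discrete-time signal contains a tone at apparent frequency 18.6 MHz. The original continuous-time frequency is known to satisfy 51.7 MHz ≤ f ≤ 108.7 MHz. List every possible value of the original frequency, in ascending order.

62.7 MHz, 69.6 MHz, 106.8 MHz

Frequencies that alias to 18.6 MHz are k·fs ± 18.6 MHz for integer k ≥ 0.
k=0: 18.6 MHz.
k=1: 25.5 MHz, 62.7 MHz.
k=2: 69.6 MHz, 106.8 MHz.
k=3: 113.7 MHz, 150.9 MHz.
Within [51.7 MHz, 108.7 MHz]: 62.7 MHz, 69.6 MHz, 106.8 MHz.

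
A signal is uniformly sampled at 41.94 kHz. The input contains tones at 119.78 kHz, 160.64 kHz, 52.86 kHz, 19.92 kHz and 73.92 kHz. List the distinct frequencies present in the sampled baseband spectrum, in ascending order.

fs/2 = 20.97 kHz.
119.78 kHz mod fs = 35.9 kHz.
35.9 kHz > fs/2 = 20.97 kHz, folds to fs − 35.9 kHz = 6.04 kHz.
160.64 kHz mod fs = 34.82 kHz.
34.82 kHz > fs/2 = 20.97 kHz, folds to fs − 34.82 kHz = 7.12 kHz.
52.86 kHz mod fs = 10.92 kHz.
10.92 kHz ≤ fs/2 = 20.97 kHz, appears at 10.92 kHz.
19.92 kHz ≤ fs/2 = 20.97 kHz, passes unchanged.
73.92 kHz mod fs = 31.98 kHz.
31.98 kHz > fs/2 = 20.97 kHz, folds to fs − 31.98 kHz = 9.96 kHz.
Distinct values: {6.04 kHz, 7.12 kHz, 9.96 kHz, 10.92 kHz, 19.92 kHz}.

6.04 kHz, 7.12 kHz, 9.96 kHz, 10.92 kHz, 19.92 kHz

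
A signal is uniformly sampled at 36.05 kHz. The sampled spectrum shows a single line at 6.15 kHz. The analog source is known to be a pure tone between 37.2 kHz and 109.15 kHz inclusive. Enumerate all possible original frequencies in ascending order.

42.2 kHz, 65.95 kHz, 78.25 kHz, 102 kHz

Frequencies that alias to 6.15 kHz are k·fs ± 6.15 kHz for integer k ≥ 0.
k=0: 6.15 kHz.
k=1: 29.9 kHz, 42.2 kHz.
k=2: 65.95 kHz, 78.25 kHz.
k=3: 102 kHz, 114.3 kHz.
k=4: 138.05 kHz, 150.35 kHz.
Within [37.2 kHz, 109.15 kHz]: 42.2 kHz, 65.95 kHz, 78.25 kHz, 102 kHz.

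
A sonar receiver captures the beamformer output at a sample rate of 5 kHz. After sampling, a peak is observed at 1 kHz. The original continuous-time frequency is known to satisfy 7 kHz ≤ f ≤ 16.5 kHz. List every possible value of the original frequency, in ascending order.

9 kHz, 11 kHz, 14 kHz, 16 kHz

Frequencies that alias to 1 kHz are k·fs ± 1 kHz for integer k ≥ 0.
k=0: 1 kHz.
k=1: 4 kHz, 6 kHz.
k=2: 9 kHz, 11 kHz.
k=3: 14 kHz, 16 kHz.
k=4: 19 kHz, 21 kHz.
Within [7 kHz, 16.5 kHz]: 9 kHz, 11 kHz, 14 kHz, 16 kHz.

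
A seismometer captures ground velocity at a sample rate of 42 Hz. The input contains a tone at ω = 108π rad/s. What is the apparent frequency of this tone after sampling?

12 Hz

ω = 108π rad/s → f = ω/(2π) = 54 Hz.
54 Hz mod fs = 12 Hz.
12 Hz ≤ fs/2 = 21 Hz, appears at 12 Hz.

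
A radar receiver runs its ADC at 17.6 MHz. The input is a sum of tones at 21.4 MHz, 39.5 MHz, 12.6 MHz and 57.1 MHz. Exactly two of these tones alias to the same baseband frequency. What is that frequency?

fs/2 = 8.8 MHz.
21.4 MHz mod fs = 3.8 MHz.
3.8 MHz ≤ fs/2 = 8.8 MHz, appears at 3.8 MHz.
39.5 MHz mod fs = 4.3 MHz.
4.3 MHz ≤ fs/2 = 8.8 MHz, appears at 4.3 MHz.
12.6 MHz > fs/2 = 8.8 MHz, folds to fs − 12.6 MHz = 5 MHz.
57.1 MHz mod fs = 4.3 MHz.
4.3 MHz ≤ fs/2 = 8.8 MHz, appears at 4.3 MHz.
39.5 MHz and 57.1 MHz both map to 4.3 MHz.

4.3 MHz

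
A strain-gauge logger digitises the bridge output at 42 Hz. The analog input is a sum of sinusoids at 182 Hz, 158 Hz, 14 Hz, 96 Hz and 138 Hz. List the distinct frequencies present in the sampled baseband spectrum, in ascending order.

fs/2 = 21 Hz.
182 Hz mod fs = 14 Hz.
14 Hz ≤ fs/2 = 21 Hz, appears at 14 Hz.
158 Hz mod fs = 32 Hz.
32 Hz > fs/2 = 21 Hz, folds to fs − 32 Hz = 10 Hz.
14 Hz ≤ fs/2 = 21 Hz, passes unchanged.
96 Hz mod fs = 12 Hz.
12 Hz ≤ fs/2 = 21 Hz, appears at 12 Hz.
138 Hz mod fs = 12 Hz.
12 Hz ≤ fs/2 = 21 Hz, appears at 12 Hz.
Distinct values: {10 Hz, 12 Hz, 14 Hz}.

10 Hz, 12 Hz, 14 Hz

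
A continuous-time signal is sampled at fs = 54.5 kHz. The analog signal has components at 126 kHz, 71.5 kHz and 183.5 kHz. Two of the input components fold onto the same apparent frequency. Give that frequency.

fs/2 = 27.25 kHz.
126 kHz mod fs = 17 kHz.
17 kHz ≤ fs/2 = 27.25 kHz, appears at 17 kHz.
71.5 kHz mod fs = 17 kHz.
17 kHz ≤ fs/2 = 27.25 kHz, appears at 17 kHz.
183.5 kHz mod fs = 20 kHz.
20 kHz ≤ fs/2 = 27.25 kHz, appears at 20 kHz.
71.5 kHz and 126 kHz both map to 17 kHz.

17 kHz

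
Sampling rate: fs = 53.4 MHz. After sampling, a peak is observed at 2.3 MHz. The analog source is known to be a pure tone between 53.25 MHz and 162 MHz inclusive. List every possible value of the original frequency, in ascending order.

Frequencies that alias to 2.3 MHz are k·fs ± 2.3 MHz for integer k ≥ 0.
k=0: 2.3 MHz.
k=1: 51.1 MHz, 55.7 MHz.
k=2: 104.5 MHz, 109.1 MHz.
k=3: 157.9 MHz, 162.5 MHz.
k=4: 211.3 MHz, 215.9 MHz.
Within [53.25 MHz, 162 MHz]: 55.7 MHz, 104.5 MHz, 109.1 MHz, 157.9 MHz.

55.7 MHz, 104.5 MHz, 109.1 MHz, 157.9 MHz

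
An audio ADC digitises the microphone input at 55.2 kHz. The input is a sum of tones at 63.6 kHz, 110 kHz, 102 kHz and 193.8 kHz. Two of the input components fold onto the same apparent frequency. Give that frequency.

8.4 kHz

fs/2 = 27.6 kHz.
63.6 kHz mod fs = 8.4 kHz.
8.4 kHz ≤ fs/2 = 27.6 kHz, appears at 8.4 kHz.
110 kHz mod fs = 54.8 kHz.
54.8 kHz > fs/2 = 27.6 kHz, folds to fs − 54.8 kHz = 0.4 kHz.
102 kHz mod fs = 46.8 kHz.
46.8 kHz > fs/2 = 27.6 kHz, folds to fs − 46.8 kHz = 8.4 kHz.
193.8 kHz mod fs = 28.2 kHz.
28.2 kHz > fs/2 = 27.6 kHz, folds to fs − 28.2 kHz = 27 kHz.
63.6 kHz and 102 kHz both map to 8.4 kHz.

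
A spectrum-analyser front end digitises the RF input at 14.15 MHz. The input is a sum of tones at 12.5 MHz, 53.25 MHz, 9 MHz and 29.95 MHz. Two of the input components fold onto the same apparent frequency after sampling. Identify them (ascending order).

fs/2 = 7.075 MHz.
12.5 MHz > fs/2 = 7.075 MHz, folds to fs − 12.5 MHz = 1.65 MHz.
53.25 MHz mod fs = 10.8 MHz.
10.8 MHz > fs/2 = 7.075 MHz, folds to fs − 10.8 MHz = 3.35 MHz.
9 MHz > fs/2 = 7.075 MHz, folds to fs − 9 MHz = 5.15 MHz.
29.95 MHz mod fs = 1.65 MHz.
1.65 MHz ≤ fs/2 = 7.075 MHz, appears at 1.65 MHz.
12.5 MHz and 29.95 MHz both map to 1.65 MHz.

12.5 MHz, 29.95 MHz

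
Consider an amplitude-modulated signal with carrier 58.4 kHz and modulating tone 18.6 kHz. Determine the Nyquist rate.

154 kHz

AM sidebands sit at fc ± fm = 39.8 kHz and 77 kHz.
Highest-frequency component: 77 kHz.
Nyquist rate = 2 × 77 kHz = 154 kHz.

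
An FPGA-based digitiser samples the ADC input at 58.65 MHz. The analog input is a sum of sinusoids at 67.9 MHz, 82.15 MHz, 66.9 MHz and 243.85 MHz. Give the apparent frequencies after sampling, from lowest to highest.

8.25 MHz, 9.25 MHz, 23.5 MHz

fs/2 = 29.325 MHz.
67.9 MHz mod fs = 9.25 MHz.
9.25 MHz ≤ fs/2 = 29.325 MHz, appears at 9.25 MHz.
82.15 MHz mod fs = 23.5 MHz.
23.5 MHz ≤ fs/2 = 29.325 MHz, appears at 23.5 MHz.
66.9 MHz mod fs = 8.25 MHz.
8.25 MHz ≤ fs/2 = 29.325 MHz, appears at 8.25 MHz.
243.85 MHz mod fs = 9.25 MHz.
9.25 MHz ≤ fs/2 = 29.325 MHz, appears at 9.25 MHz.
Distinct values: {8.25 MHz, 9.25 MHz, 23.5 MHz}.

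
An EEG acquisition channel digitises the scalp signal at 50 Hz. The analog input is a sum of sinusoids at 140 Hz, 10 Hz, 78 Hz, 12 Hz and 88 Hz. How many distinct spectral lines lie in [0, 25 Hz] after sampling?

fs/2 = 25 Hz.
140 Hz mod fs = 40 Hz.
40 Hz > fs/2 = 25 Hz, folds to fs − 40 Hz = 10 Hz.
10 Hz ≤ fs/2 = 25 Hz, passes unchanged.
78 Hz mod fs = 28 Hz.
28 Hz > fs/2 = 25 Hz, folds to fs − 28 Hz = 22 Hz.
12 Hz ≤ fs/2 = 25 Hz, passes unchanged.
88 Hz mod fs = 38 Hz.
38 Hz > fs/2 = 25 Hz, folds to fs − 38 Hz = 12 Hz.
Distinct values: {10 Hz, 12 Hz, 22 Hz} → 3.

3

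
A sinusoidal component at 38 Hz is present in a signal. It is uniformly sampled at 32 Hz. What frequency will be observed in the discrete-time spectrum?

38 Hz mod fs = 6 Hz.
6 Hz ≤ fs/2 = 16 Hz, appears at 6 Hz.

6 Hz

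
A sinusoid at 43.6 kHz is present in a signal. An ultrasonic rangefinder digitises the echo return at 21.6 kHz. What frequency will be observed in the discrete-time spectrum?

43.6 kHz mod fs = 0.4 kHz.
0.4 kHz ≤ fs/2 = 10.8 kHz, appears at 0.4 kHz.

0.4 kHz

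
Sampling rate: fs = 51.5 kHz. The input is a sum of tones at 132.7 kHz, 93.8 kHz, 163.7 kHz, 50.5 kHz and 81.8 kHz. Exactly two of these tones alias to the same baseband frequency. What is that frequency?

fs/2 = 25.75 kHz.
132.7 kHz mod fs = 29.7 kHz.
29.7 kHz > fs/2 = 25.75 kHz, folds to fs − 29.7 kHz = 21.8 kHz.
93.8 kHz mod fs = 42.3 kHz.
42.3 kHz > fs/2 = 25.75 kHz, folds to fs − 42.3 kHz = 9.2 kHz.
163.7 kHz mod fs = 9.2 kHz.
9.2 kHz ≤ fs/2 = 25.75 kHz, appears at 9.2 kHz.
50.5 kHz > fs/2 = 25.75 kHz, folds to fs − 50.5 kHz = 1 kHz.
81.8 kHz mod fs = 30.3 kHz.
30.3 kHz > fs/2 = 25.75 kHz, folds to fs − 30.3 kHz = 21.2 kHz.
93.8 kHz and 163.7 kHz both map to 9.2 kHz.

9.2 kHz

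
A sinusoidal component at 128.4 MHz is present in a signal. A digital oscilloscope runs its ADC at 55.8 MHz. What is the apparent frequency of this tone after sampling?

128.4 MHz mod fs = 16.8 MHz.
16.8 MHz ≤ fs/2 = 27.9 MHz, appears at 16.8 MHz.

16.8 MHz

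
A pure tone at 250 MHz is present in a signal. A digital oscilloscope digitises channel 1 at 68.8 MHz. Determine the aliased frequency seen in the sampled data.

25.2 MHz

250 MHz mod fs = 43.6 MHz.
43.6 MHz > fs/2 = 34.4 MHz, folds to fs − 43.6 MHz = 25.2 MHz.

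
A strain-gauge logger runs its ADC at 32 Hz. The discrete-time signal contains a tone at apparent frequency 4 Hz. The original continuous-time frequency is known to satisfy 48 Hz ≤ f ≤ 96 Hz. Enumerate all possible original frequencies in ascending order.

60 Hz, 68 Hz, 92 Hz

Frequencies that alias to 4 Hz are k·fs ± 4 Hz for integer k ≥ 0.
k=0: 4 Hz.
k=1: 28 Hz, 36 Hz.
k=2: 60 Hz, 68 Hz.
k=3: 92 Hz, 100 Hz.
k=4: 124 Hz, 132 Hz.
Within [48 Hz, 96 Hz]: 60 Hz, 68 Hz, 92 Hz.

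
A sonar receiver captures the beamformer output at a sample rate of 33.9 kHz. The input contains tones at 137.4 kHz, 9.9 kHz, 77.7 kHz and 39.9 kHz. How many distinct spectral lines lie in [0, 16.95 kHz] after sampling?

3

fs/2 = 16.95 kHz.
137.4 kHz mod fs = 1.8 kHz.
1.8 kHz ≤ fs/2 = 16.95 kHz, appears at 1.8 kHz.
9.9 kHz ≤ fs/2 = 16.95 kHz, passes unchanged.
77.7 kHz mod fs = 9.9 kHz.
9.9 kHz ≤ fs/2 = 16.95 kHz, appears at 9.9 kHz.
39.9 kHz mod fs = 6 kHz.
6 kHz ≤ fs/2 = 16.95 kHz, appears at 6 kHz.
Distinct values: {1.8 kHz, 6 kHz, 9.9 kHz} → 3.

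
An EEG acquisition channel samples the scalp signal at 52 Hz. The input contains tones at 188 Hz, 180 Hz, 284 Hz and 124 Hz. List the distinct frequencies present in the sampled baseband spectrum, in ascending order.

20 Hz, 24 Hz

fs/2 = 26 Hz.
188 Hz mod fs = 32 Hz.
32 Hz > fs/2 = 26 Hz, folds to fs − 32 Hz = 20 Hz.
180 Hz mod fs = 24 Hz.
24 Hz ≤ fs/2 = 26 Hz, appears at 24 Hz.
284 Hz mod fs = 24 Hz.
24 Hz ≤ fs/2 = 26 Hz, appears at 24 Hz.
124 Hz mod fs = 20 Hz.
20 Hz ≤ fs/2 = 26 Hz, appears at 20 Hz.
Distinct values: {20 Hz, 24 Hz}.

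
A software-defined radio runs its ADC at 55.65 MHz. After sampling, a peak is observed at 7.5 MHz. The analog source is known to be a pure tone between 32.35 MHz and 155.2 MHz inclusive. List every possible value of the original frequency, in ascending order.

Frequencies that alias to 7.5 MHz are k·fs ± 7.5 MHz for integer k ≥ 0.
k=0: 7.5 MHz.
k=1: 48.15 MHz, 63.15 MHz.
k=2: 103.8 MHz, 118.8 MHz.
k=3: 159.45 MHz, 174.45 MHz.
Within [32.35 MHz, 155.2 MHz]: 48.15 MHz, 63.15 MHz, 103.8 MHz, 118.8 MHz.

48.15 MHz, 63.15 MHz, 103.8 MHz, 118.8 MHz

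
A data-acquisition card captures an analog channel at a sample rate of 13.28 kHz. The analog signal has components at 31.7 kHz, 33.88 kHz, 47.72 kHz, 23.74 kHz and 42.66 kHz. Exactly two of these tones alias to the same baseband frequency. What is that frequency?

fs/2 = 6.64 kHz.
31.7 kHz mod fs = 5.14 kHz.
5.14 kHz ≤ fs/2 = 6.64 kHz, appears at 5.14 kHz.
33.88 kHz mod fs = 7.32 kHz.
7.32 kHz > fs/2 = 6.64 kHz, folds to fs − 7.32 kHz = 5.96 kHz.
47.72 kHz mod fs = 7.88 kHz.
7.88 kHz > fs/2 = 6.64 kHz, folds to fs − 7.88 kHz = 5.4 kHz.
23.74 kHz mod fs = 10.46 kHz.
10.46 kHz > fs/2 = 6.64 kHz, folds to fs − 10.46 kHz = 2.82 kHz.
42.66 kHz mod fs = 2.82 kHz.
2.82 kHz ≤ fs/2 = 6.64 kHz, appears at 2.82 kHz.
23.74 kHz and 42.66 kHz both map to 2.82 kHz.

2.82 kHz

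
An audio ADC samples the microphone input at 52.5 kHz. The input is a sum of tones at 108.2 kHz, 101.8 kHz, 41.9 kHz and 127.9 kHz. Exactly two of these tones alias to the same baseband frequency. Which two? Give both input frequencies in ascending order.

fs/2 = 26.25 kHz.
108.2 kHz mod fs = 3.2 kHz.
3.2 kHz ≤ fs/2 = 26.25 kHz, appears at 3.2 kHz.
101.8 kHz mod fs = 49.3 kHz.
49.3 kHz > fs/2 = 26.25 kHz, folds to fs − 49.3 kHz = 3.2 kHz.
41.9 kHz > fs/2 = 26.25 kHz, folds to fs − 41.9 kHz = 10.6 kHz.
127.9 kHz mod fs = 22.9 kHz.
22.9 kHz ≤ fs/2 = 26.25 kHz, appears at 22.9 kHz.
101.8 kHz and 108.2 kHz both map to 3.2 kHz.

101.8 kHz, 108.2 kHz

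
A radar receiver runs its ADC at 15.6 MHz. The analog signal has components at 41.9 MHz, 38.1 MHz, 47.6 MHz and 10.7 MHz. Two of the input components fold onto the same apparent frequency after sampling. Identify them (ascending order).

10.7 MHz, 41.9 MHz

fs/2 = 7.8 MHz.
41.9 MHz mod fs = 10.7 MHz.
10.7 MHz > fs/2 = 7.8 MHz, folds to fs − 10.7 MHz = 4.9 MHz.
38.1 MHz mod fs = 6.9 MHz.
6.9 MHz ≤ fs/2 = 7.8 MHz, appears at 6.9 MHz.
47.6 MHz mod fs = 0.8 MHz.
0.8 MHz ≤ fs/2 = 7.8 MHz, appears at 0.8 MHz.
10.7 MHz > fs/2 = 7.8 MHz, folds to fs − 10.7 MHz = 4.9 MHz.
10.7 MHz and 41.9 MHz both map to 4.9 MHz.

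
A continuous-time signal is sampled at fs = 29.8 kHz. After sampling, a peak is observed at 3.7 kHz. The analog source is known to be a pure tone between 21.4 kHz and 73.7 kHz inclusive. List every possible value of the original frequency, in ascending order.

Frequencies that alias to 3.7 kHz are k·fs ± 3.7 kHz for integer k ≥ 0.
k=0: 3.7 kHz.
k=1: 26.1 kHz, 33.5 kHz.
k=2: 55.9 kHz, 63.3 kHz.
k=3: 85.7 kHz, 93.1 kHz.
Within [21.4 kHz, 73.7 kHz]: 26.1 kHz, 33.5 kHz, 55.9 kHz, 63.3 kHz.

26.1 kHz, 33.5 kHz, 55.9 kHz, 63.3 kHz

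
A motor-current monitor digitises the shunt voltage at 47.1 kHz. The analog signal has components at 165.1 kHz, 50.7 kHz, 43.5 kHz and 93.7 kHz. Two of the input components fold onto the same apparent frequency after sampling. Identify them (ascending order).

43.5 kHz, 50.7 kHz

fs/2 = 23.55 kHz.
165.1 kHz mod fs = 23.8 kHz.
23.8 kHz > fs/2 = 23.55 kHz, folds to fs − 23.8 kHz = 23.3 kHz.
50.7 kHz mod fs = 3.6 kHz.
3.6 kHz ≤ fs/2 = 23.55 kHz, appears at 3.6 kHz.
43.5 kHz > fs/2 = 23.55 kHz, folds to fs − 43.5 kHz = 3.6 kHz.
93.7 kHz mod fs = 46.6 kHz.
46.6 kHz > fs/2 = 23.55 kHz, folds to fs − 46.6 kHz = 0.5 kHz.
43.5 kHz and 50.7 kHz both map to 3.6 kHz.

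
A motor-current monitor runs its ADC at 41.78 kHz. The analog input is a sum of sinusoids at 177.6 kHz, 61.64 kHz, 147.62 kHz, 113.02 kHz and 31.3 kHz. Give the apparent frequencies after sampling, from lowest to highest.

10.48 kHz, 12.32 kHz, 19.5 kHz, 19.86 kHz

fs/2 = 20.89 kHz.
177.6 kHz mod fs = 10.48 kHz.
10.48 kHz ≤ fs/2 = 20.89 kHz, appears at 10.48 kHz.
61.64 kHz mod fs = 19.86 kHz.
19.86 kHz ≤ fs/2 = 20.89 kHz, appears at 19.86 kHz.
147.62 kHz mod fs = 22.28 kHz.
22.28 kHz > fs/2 = 20.89 kHz, folds to fs − 22.28 kHz = 19.5 kHz.
113.02 kHz mod fs = 29.46 kHz.
29.46 kHz > fs/2 = 20.89 kHz, folds to fs − 29.46 kHz = 12.32 kHz.
31.3 kHz > fs/2 = 20.89 kHz, folds to fs − 31.3 kHz = 10.48 kHz.
Distinct values: {10.48 kHz, 12.32 kHz, 19.5 kHz, 19.86 kHz}.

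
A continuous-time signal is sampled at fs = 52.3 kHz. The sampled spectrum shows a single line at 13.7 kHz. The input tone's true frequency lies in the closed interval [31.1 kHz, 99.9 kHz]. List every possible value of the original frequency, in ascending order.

38.6 kHz, 66 kHz, 90.9 kHz

Frequencies that alias to 13.7 kHz are k·fs ± 13.7 kHz for integer k ≥ 0.
k=0: 13.7 kHz.
k=1: 38.6 kHz, 66 kHz.
k=2: 90.9 kHz, 118.3 kHz.
k=3: 143.2 kHz, 170.6 kHz.
Within [31.1 kHz, 99.9 kHz]: 38.6 kHz, 66 kHz, 90.9 kHz.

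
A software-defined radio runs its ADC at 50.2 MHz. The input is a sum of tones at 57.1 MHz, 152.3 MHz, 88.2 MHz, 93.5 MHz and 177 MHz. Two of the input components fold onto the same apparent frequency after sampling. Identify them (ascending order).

57.1 MHz, 93.5 MHz

fs/2 = 25.1 MHz.
57.1 MHz mod fs = 6.9 MHz.
6.9 MHz ≤ fs/2 = 25.1 MHz, appears at 6.9 MHz.
152.3 MHz mod fs = 1.7 MHz.
1.7 MHz ≤ fs/2 = 25.1 MHz, appears at 1.7 MHz.
88.2 MHz mod fs = 38 MHz.
38 MHz > fs/2 = 25.1 MHz, folds to fs − 38 MHz = 12.2 MHz.
93.5 MHz mod fs = 43.3 MHz.
43.3 MHz > fs/2 = 25.1 MHz, folds to fs − 43.3 MHz = 6.9 MHz.
177 MHz mod fs = 26.4 MHz.
26.4 MHz > fs/2 = 25.1 MHz, folds to fs − 26.4 MHz = 23.8 MHz.
57.1 MHz and 93.5 MHz both map to 6.9 MHz.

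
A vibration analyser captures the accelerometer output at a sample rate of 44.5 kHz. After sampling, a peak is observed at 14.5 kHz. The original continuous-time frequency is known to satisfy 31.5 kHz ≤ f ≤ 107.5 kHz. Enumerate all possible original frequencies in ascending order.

59 kHz, 74.5 kHz, 103.5 kHz

Frequencies that alias to 14.5 kHz are k·fs ± 14.5 kHz for integer k ≥ 0.
k=0: 14.5 kHz.
k=1: 30 kHz, 59 kHz.
k=2: 74.5 kHz, 103.5 kHz.
k=3: 119 kHz, 148 kHz.
Within [31.5 kHz, 107.5 kHz]: 59 kHz, 74.5 kHz, 103.5 kHz.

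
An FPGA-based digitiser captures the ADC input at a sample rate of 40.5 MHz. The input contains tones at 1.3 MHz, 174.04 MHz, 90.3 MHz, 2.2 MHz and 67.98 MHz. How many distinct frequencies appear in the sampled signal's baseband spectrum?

fs/2 = 20.25 MHz.
1.3 MHz ≤ fs/2 = 20.25 MHz, passes unchanged.
174.04 MHz mod fs = 12.04 MHz.
12.04 MHz ≤ fs/2 = 20.25 MHz, appears at 12.04 MHz.
90.3 MHz mod fs = 9.3 MHz.
9.3 MHz ≤ fs/2 = 20.25 MHz, appears at 9.3 MHz.
2.2 MHz ≤ fs/2 = 20.25 MHz, passes unchanged.
67.98 MHz mod fs = 27.48 MHz.
27.48 MHz > fs/2 = 20.25 MHz, folds to fs − 27.48 MHz = 13.02 MHz.
Distinct values: {1.3 MHz, 2.2 MHz, 9.3 MHz, 12.04 MHz, 13.02 MHz} → 5.

5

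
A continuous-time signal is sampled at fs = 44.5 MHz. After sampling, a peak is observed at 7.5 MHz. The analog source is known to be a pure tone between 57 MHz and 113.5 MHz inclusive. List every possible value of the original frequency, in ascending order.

81.5 MHz, 96.5 MHz

Frequencies that alias to 7.5 MHz are k·fs ± 7.5 MHz for integer k ≥ 0.
k=0: 7.5 MHz.
k=1: 37 MHz, 52 MHz.
k=2: 81.5 MHz, 96.5 MHz.
k=3: 126 MHz, 141 MHz.
Within [57 MHz, 113.5 MHz]: 81.5 MHz, 96.5 MHz.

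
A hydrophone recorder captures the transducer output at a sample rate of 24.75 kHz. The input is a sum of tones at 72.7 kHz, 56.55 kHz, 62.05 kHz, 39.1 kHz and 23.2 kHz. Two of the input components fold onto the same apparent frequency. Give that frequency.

fs/2 = 12.375 kHz.
72.7 kHz mod fs = 23.2 kHz.
23.2 kHz > fs/2 = 12.375 kHz, folds to fs − 23.2 kHz = 1.55 kHz.
56.55 kHz mod fs = 7.05 kHz.
7.05 kHz ≤ fs/2 = 12.375 kHz, appears at 7.05 kHz.
62.05 kHz mod fs = 12.55 kHz.
12.55 kHz > fs/2 = 12.375 kHz, folds to fs − 12.55 kHz = 12.2 kHz.
39.1 kHz mod fs = 14.35 kHz.
14.35 kHz > fs/2 = 12.375 kHz, folds to fs − 14.35 kHz = 10.4 kHz.
23.2 kHz > fs/2 = 12.375 kHz, folds to fs − 23.2 kHz = 1.55 kHz.
23.2 kHz and 72.7 kHz both map to 1.55 kHz.

1.55 kHz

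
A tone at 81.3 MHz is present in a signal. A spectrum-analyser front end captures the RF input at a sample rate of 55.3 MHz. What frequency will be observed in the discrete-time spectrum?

81.3 MHz mod fs = 26 MHz.
26 MHz ≤ fs/2 = 27.65 MHz, appears at 26 MHz.

26 MHz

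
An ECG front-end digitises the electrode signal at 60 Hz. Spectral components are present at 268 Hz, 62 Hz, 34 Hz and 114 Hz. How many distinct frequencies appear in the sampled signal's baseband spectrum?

4

fs/2 = 30 Hz.
268 Hz mod fs = 28 Hz.
28 Hz ≤ fs/2 = 30 Hz, appears at 28 Hz.
62 Hz mod fs = 2 Hz.
2 Hz ≤ fs/2 = 30 Hz, appears at 2 Hz.
34 Hz > fs/2 = 30 Hz, folds to fs − 34 Hz = 26 Hz.
114 Hz mod fs = 54 Hz.
54 Hz > fs/2 = 30 Hz, folds to fs − 54 Hz = 6 Hz.
Distinct values: {2 Hz, 6 Hz, 26 Hz, 28 Hz} → 4.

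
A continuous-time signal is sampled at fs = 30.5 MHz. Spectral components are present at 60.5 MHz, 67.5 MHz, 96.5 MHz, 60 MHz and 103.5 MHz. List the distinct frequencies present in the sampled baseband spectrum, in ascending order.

0.5 MHz, 1 MHz, 5 MHz, 6.5 MHz, 12 MHz

fs/2 = 15.25 MHz.
60.5 MHz mod fs = 30 MHz.
30 MHz > fs/2 = 15.25 MHz, folds to fs − 30 MHz = 0.5 MHz.
67.5 MHz mod fs = 6.5 MHz.
6.5 MHz ≤ fs/2 = 15.25 MHz, appears at 6.5 MHz.
96.5 MHz mod fs = 5 MHz.
5 MHz ≤ fs/2 = 15.25 MHz, appears at 5 MHz.
60 MHz mod fs = 29.5 MHz.
29.5 MHz > fs/2 = 15.25 MHz, folds to fs − 29.5 MHz = 1 MHz.
103.5 MHz mod fs = 12 MHz.
12 MHz ≤ fs/2 = 15.25 MHz, appears at 12 MHz.
Distinct values: {0.5 MHz, 1 MHz, 5 MHz, 6.5 MHz, 12 MHz}.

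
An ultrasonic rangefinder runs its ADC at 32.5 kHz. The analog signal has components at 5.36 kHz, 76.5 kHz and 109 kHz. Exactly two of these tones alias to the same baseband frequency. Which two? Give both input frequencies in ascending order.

76.5 kHz, 109 kHz

fs/2 = 16.25 kHz.
5.36 kHz ≤ fs/2 = 16.25 kHz, passes unchanged.
76.5 kHz mod fs = 11.5 kHz.
11.5 kHz ≤ fs/2 = 16.25 kHz, appears at 11.5 kHz.
109 kHz mod fs = 11.5 kHz.
11.5 kHz ≤ fs/2 = 16.25 kHz, appears at 11.5 kHz.
76.5 kHz and 109 kHz both map to 11.5 kHz.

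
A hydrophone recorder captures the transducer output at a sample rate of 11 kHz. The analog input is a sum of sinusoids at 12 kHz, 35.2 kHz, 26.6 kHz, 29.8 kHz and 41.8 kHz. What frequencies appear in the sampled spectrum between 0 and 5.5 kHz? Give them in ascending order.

1 kHz, 2.2 kHz, 3.2 kHz, 4.6 kHz

fs/2 = 5.5 kHz.
12 kHz mod fs = 1 kHz.
1 kHz ≤ fs/2 = 5.5 kHz, appears at 1 kHz.
35.2 kHz mod fs = 2.2 kHz.
2.2 kHz ≤ fs/2 = 5.5 kHz, appears at 2.2 kHz.
26.6 kHz mod fs = 4.6 kHz.
4.6 kHz ≤ fs/2 = 5.5 kHz, appears at 4.6 kHz.
29.8 kHz mod fs = 7.8 kHz.
7.8 kHz > fs/2 = 5.5 kHz, folds to fs − 7.8 kHz = 3.2 kHz.
41.8 kHz mod fs = 8.8 kHz.
8.8 kHz > fs/2 = 5.5 kHz, folds to fs − 8.8 kHz = 2.2 kHz.
Distinct values: {1 kHz, 2.2 kHz, 3.2 kHz, 4.6 kHz}.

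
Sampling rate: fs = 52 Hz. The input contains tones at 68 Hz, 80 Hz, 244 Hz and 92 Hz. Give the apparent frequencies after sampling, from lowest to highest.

12 Hz, 16 Hz, 24 Hz

fs/2 = 26 Hz.
68 Hz mod fs = 16 Hz.
16 Hz ≤ fs/2 = 26 Hz, appears at 16 Hz.
80 Hz mod fs = 28 Hz.
28 Hz > fs/2 = 26 Hz, folds to fs − 28 Hz = 24 Hz.
244 Hz mod fs = 36 Hz.
36 Hz > fs/2 = 26 Hz, folds to fs − 36 Hz = 16 Hz.
92 Hz mod fs = 40 Hz.
40 Hz > fs/2 = 26 Hz, folds to fs − 40 Hz = 12 Hz.
Distinct values: {12 Hz, 16 Hz, 24 Hz}.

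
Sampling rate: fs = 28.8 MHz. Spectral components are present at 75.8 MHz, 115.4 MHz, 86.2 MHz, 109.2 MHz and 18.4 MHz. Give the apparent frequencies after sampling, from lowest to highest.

fs/2 = 14.4 MHz.
75.8 MHz mod fs = 18.2 MHz.
18.2 MHz > fs/2 = 14.4 MHz, folds to fs − 18.2 MHz = 10.6 MHz.
115.4 MHz mod fs = 0.2 MHz.
0.2 MHz ≤ fs/2 = 14.4 MHz, appears at 0.2 MHz.
86.2 MHz mod fs = 28.6 MHz.
28.6 MHz > fs/2 = 14.4 MHz, folds to fs − 28.6 MHz = 0.2 MHz.
109.2 MHz mod fs = 22.8 MHz.
22.8 MHz > fs/2 = 14.4 MHz, folds to fs − 22.8 MHz = 6 MHz.
18.4 MHz > fs/2 = 14.4 MHz, folds to fs − 18.4 MHz = 10.4 MHz.
Distinct values: {0.2 MHz, 6 MHz, 10.4 MHz, 10.6 MHz}.

0.2 MHz, 6 MHz, 10.4 MHz, 10.6 MHz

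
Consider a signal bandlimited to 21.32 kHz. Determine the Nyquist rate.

42.64 kHz

Nyquist rate = 2 × 21.32 kHz = 42.64 kHz.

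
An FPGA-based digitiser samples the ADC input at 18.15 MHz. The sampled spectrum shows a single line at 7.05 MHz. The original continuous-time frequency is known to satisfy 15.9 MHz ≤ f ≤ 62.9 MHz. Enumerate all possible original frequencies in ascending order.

25.2 MHz, 29.25 MHz, 43.35 MHz, 47.4 MHz, 61.5 MHz

Frequencies that alias to 7.05 MHz are k·fs ± 7.05 MHz for integer k ≥ 0.
k=0: 7.05 MHz.
k=1: 11.1 MHz, 25.2 MHz.
k=2: 29.25 MHz, 43.35 MHz.
k=3: 47.4 MHz, 61.5 MHz.
k=4: 65.55 MHz, 79.65 MHz.
Within [15.9 MHz, 62.9 MHz]: 25.2 MHz, 29.25 MHz, 43.35 MHz, 47.4 MHz, 61.5 MHz.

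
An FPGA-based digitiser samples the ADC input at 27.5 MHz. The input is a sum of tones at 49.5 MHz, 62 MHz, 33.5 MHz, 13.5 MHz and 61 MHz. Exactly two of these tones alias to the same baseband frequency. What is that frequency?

fs/2 = 13.75 MHz.
49.5 MHz mod fs = 22 MHz.
22 MHz > fs/2 = 13.75 MHz, folds to fs − 22 MHz = 5.5 MHz.
62 MHz mod fs = 7 MHz.
7 MHz ≤ fs/2 = 13.75 MHz, appears at 7 MHz.
33.5 MHz mod fs = 6 MHz.
6 MHz ≤ fs/2 = 13.75 MHz, appears at 6 MHz.
13.5 MHz ≤ fs/2 = 13.75 MHz, passes unchanged.
61 MHz mod fs = 6 MHz.
6 MHz ≤ fs/2 = 13.75 MHz, appears at 6 MHz.
33.5 MHz and 61 MHz both map to 6 MHz.

6 MHz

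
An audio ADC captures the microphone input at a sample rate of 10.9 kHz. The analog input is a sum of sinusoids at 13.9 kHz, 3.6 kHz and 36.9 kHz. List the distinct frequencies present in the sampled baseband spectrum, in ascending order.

3 kHz, 3.6 kHz, 4.2 kHz

fs/2 = 5.45 kHz.
13.9 kHz mod fs = 3 kHz.
3 kHz ≤ fs/2 = 5.45 kHz, appears at 3 kHz.
3.6 kHz ≤ fs/2 = 5.45 kHz, passes unchanged.
36.9 kHz mod fs = 4.2 kHz.
4.2 kHz ≤ fs/2 = 5.45 kHz, appears at 4.2 kHz.
Distinct values: {3 kHz, 3.6 kHz, 4.2 kHz}.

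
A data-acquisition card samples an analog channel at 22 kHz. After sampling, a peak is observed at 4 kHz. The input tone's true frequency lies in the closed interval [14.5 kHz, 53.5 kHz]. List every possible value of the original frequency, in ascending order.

18 kHz, 26 kHz, 40 kHz, 48 kHz

Frequencies that alias to 4 kHz are k·fs ± 4 kHz for integer k ≥ 0.
k=0: 4 kHz.
k=1: 18 kHz, 26 kHz.
k=2: 40 kHz, 48 kHz.
k=3: 62 kHz, 70 kHz.
Within [14.5 kHz, 53.5 kHz]: 18 kHz, 26 kHz, 40 kHz, 48 kHz.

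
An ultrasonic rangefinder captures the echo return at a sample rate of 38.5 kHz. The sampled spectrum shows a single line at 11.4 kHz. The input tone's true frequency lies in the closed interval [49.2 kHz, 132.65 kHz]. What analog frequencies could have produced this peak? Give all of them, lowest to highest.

Frequencies that alias to 11.4 kHz are k·fs ± 11.4 kHz for integer k ≥ 0.
k=0: 11.4 kHz.
k=1: 27.1 kHz, 49.9 kHz.
k=2: 65.6 kHz, 88.4 kHz.
k=3: 104.1 kHz, 126.9 kHz.
k=4: 142.6 kHz, 165.4 kHz.
Within [49.2 kHz, 132.65 kHz]: 49.9 kHz, 65.6 kHz, 88.4 kHz, 104.1 kHz, 126.9 kHz.

49.9 kHz, 65.6 kHz, 88.4 kHz, 104.1 kHz, 126.9 kHz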